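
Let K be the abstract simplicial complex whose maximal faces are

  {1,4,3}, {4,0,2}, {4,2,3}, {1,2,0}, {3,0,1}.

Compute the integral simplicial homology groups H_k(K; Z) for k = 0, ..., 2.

H_0 ≅ Z,  H_1 ≅ Z,  H_2 = 0.

We work with the vertex ordering 0 < 1 < 2 < 3 < 4. The simplices of K, each written with vertices in increasing order, are:

  0-simplices (5): [0], [1], [2], [3], [4]
  1-simplices (10): [0,1], [0,2], [0,3], [0,4], [1,2], [1,3], [1,4], [2,3], [2,4], [3,4]
  2-simplices (5): [0,1,2], [0,1,3], [0,2,4], [1,3,4], [2,3,4]

Hence C_0 ≅ Z^5, C_1 ≅ Z^10, C_2 ≅ Z^5.

Boundary ∂_1: C_1 → C_0 is given by ∂[p,q] = [q] − [p]. For instance
  ∂[3,4] = [4] − [3].
The resulting 5×10 matrix has rank 4, and its Smith normal form has invariant factors (1,1,1,1).

The boundary map ∂_2: C_2 → C_1 acts by ∂[p,q,r] = [q,r] − [p,r] + [p,q]. For instance
  ∂[2,3,4] = [3,4] − [2,4] + [2,3],
  ∂[1,3,4] = [3,4] − [1,4] + [1,3].
As a 10×5 matrix over Z this has rank 5, with invariant factors (1,1,1,1,1).

Reading off H_k = ker ∂_k / im ∂_{k+1}:

  H_0: rank C_0 − rank ∂_1 = 5 − 4 = 1, and the invariant factors of ∂_1 are all 1, so H_0 ≅ Z.
  H_1: rank ker ∂_1 − rank ∂_2 = (10 − 4) − 5 = 1, and the invariant factors of ∂_2 are all 1, so H_1 ≅ Z.
  H_2: rank ker ∂_2 − rank ∂_3 = (5 − 5) − 0 = 0, and there is no ∂_3, so H_2 ≅ 0.

As a check, the Euler characteristic is 5 − 10 + 5 = 0, which agrees with 1 − 1 + 0 = 0.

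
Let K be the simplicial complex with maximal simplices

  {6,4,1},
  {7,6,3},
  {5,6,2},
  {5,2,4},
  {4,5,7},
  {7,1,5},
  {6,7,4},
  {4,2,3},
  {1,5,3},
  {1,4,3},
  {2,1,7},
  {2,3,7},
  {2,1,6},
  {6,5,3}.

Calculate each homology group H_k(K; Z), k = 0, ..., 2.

Fix the vertex order 1 < 2 < 3 < 4 < 5 < 6 < 7 and write every simplex with vertices in increasing order. Then dim K = 2 and the simplices of K are:

  0-simplices (7): [1], [2], [3], [4], [5], [6], [7]
  1-simplices (21): [1,2], [1,3], [1,4], [1,5], [1,6], [1,7], [2,3], [2,4], [2,5], [2,6], [2,7], [3,4], [3,5], [3,6], [3,7], [4,5], [4,6], [4,7], [5,6], [5,7], [6,7]
  2-simplices (14): [1,2,6], [1,2,7], [1,3,4], [1,3,5], [1,4,6], [1,5,7], [2,3,4], [2,3,7], [2,4,5], [2,5,6], [3,5,6], [3,6,7], [4,5,7], [4,6,7]

giving chain groups C_0 ≅ Z^7, C_1 ≅ Z^21, C_2 ≅ Z^14.

∂_1: C_1 → C_0 sends each edge [p,q] (with p < q) to q − p. For instance
  ∂[2,4] = [4] − [2].
As a 7×21 matrix over Z this has rank 6, with invariant factors (1,1,1,1,1,1).

The boundary map ∂_2: C_2 → C_1 sends each 2-simplex [p,q,r] to [q,r] − [p,r] + [p,q]. For instance
  ∂[1,5,7] = [5,7] − [1,7] + [1,5],
  ∂[1,3,5] = [3,5] − [1,5] + [1,3].
The 21×14 boundary matrix has rank 13 and Smith normal form diag(1,1,1,1,1,1,1,1,1,1,1,1,1).

Computing H_k = (kernel of ∂_k) / (image of ∂_{k+1}):

  H_0: rank C_0 − rank ∂_1 = 7 − 6 = 1, and the invariant factors of ∂_1 are all 1, so H_0 = Z.
  H_1: rank ker ∂_1 − rank ∂_2 = (21 − 6) − 13 = 2, and the invariant factors of ∂_2 are all 1, so H_1 = Z^2.
  H_2: rank ker ∂_2 − rank ∂_3 = (14 − 13) − 0 = 1, and there is no ∂_3, so H_2 = Z.

H_0 = Z,  H_1 = Z^2,  H_2 = Z.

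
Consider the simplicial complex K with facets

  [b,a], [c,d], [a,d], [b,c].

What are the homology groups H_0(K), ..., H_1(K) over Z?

Fix the vertex order a < b < c < d and write every simplex with vertices in increasing order. Then dim K = 1 and the simplices of K are:

  0-simplices (4): a, b, c, d
  1-simplices (4): ab, ad, bc, cd

Hence C_0 ≅ Z^4, C_1 ≅ Z^4.

Boundary ∂_1: C_1 → C_0 is given by ∂[p,q] = [q] − [p]. For instance
  ∂bc = c − b.
As a 4×4 matrix over Z this has rank 3, with invariant factors (1,1,1).

Reading off H_k = ker ∂_k / im ∂_{k+1}:

  H_0: rank C_0 − rank ∂_1 = 4 − 3 = 1, and the invariant factors of ∂_1 are all 1, so H_0 ≅ Z.
  H_1: rank ker ∂_1 − rank ∂_2 = (4 − 3) − 0 = 1, and there is no ∂_2, so H_1 ≅ Z.

(K is a triangulation of the circle S^1.)

H_0 ≅ Z,  H_1 ≅ Z.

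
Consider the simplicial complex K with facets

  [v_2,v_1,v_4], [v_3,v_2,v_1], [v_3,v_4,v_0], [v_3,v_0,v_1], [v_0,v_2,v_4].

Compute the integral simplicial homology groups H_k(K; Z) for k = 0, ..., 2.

We work with the vertex ordering v_0 < v_1 < v_2 < v_3 < v_4. The simplices of K, each written with vertices in increasing order, are:

  0-simplices (5): [v_0], [v_1], [v_2], [v_3], [v_4]
  1-simplices (10): [v_0,v_1], [v_0,v_2], [v_0,v_3], [v_0,v_4], [v_1,v_2], [v_1,v_3], [v_1,v_4], [v_2,v_3], [v_2,v_4], [v_3,v_4]
  2-simplices (5): [v_0,v_1,v_3], [v_0,v_2,v_4], [v_0,v_3,v_4], [v_1,v_2,v_3], [v_1,v_2,v_4]

Hence C_0 ≅ Z^5, C_1 ≅ Z^10, C_2 ≅ Z^5.

The boundary map ∂_1: C_1 → C_0 sends each edge [p,q] (with p < q) to q − p.
The 5×10 boundary matrix has rank 4 and Smith normal form diag(1,1,1,1).

∂_2: C_2 → C_1 sends each 2-simplex [p,q,r] to [q,r] − [p,r] + [p,q]. For instance
  ∂[v_1,v_2,v_3] = [v_2,v_3] − [v_1,v_3] + [v_1,v_2],
  ∂[v_0,v_1,v_3] = [v_1,v_3] − [v_0,v_3] + [v_0,v_1].
The resulting 10×5 matrix has rank 5, and its Smith normal form has invariant factors (1,1,1,1,1).

From H_k ≅ ker(∂_k) / im(∂_{k+1}) we obtain:

  H_0: rank C_0 − rank ∂_1 = 5 − 4 = 1, and the invariant factors of ∂_1 are all 1, so H_0 = Z.
  H_1: rank ker ∂_1 − rank ∂_2 = (10 − 4) − 5 = 1, and the invariant factors of ∂_2 are all 1, so H_1 = Z.
  H_2: rank ker ∂_2 − rank ∂_3 = (5 − 5) − 0 = 0, and there is no ∂_3, so H_2 = 0.

As a check, the Euler characteristic is 5 − 10 + 5 = 0, which agrees with 1 − 1 + 0 = 0.

H_0 ≅ Z,  H_1 ≅ Z,  H_2 = 0.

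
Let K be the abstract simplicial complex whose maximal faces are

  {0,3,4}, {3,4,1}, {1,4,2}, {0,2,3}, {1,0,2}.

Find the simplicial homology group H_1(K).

H_1 ≅ Z.

Take the total order 0 < 1 < 2 < 3 < 4 on the vertex set. Then K (dimension 2) consists of the simplices:

  0-simplices (5): [0], [1], [2], [3], [4]
  1-simplices (10): [0,1], [0,2], [0,3], [0,4], [1,2], [1,3], [1,4], [2,3], [2,4], [3,4]
  2-simplices (5): [0,1,2], [0,2,3], [0,3,4], [1,2,4], [1,3,4]

giving chain groups C_0 ≅ Z^5, C_1 ≅ Z^10, C_2 ≅ Z^5.

The boundary map ∂_1: C_1 → C_0 maps an edge to its endpoints' difference, ∂[p,q] = q − p.
This gives a 5×10 integer matrix of rank 4; reducing to Smith normal form yields diagonal entries (1,1,1,1).

The boundary map ∂_2: C_2 → C_1 maps a triangle to the signed sum of its edges. For instance
  ∂[1,2,4] = [2,4] − [1,4] + [1,2],
  ∂[0,3,4] = [3,4] − [0,4] + [0,3].
The 10×5 boundary matrix has rank 5 and Smith normal form diag(1,1,1,1,1).

From H_k ≅ ker(∂_k) / im(∂_{k+1}) we obtain:

  H_1: rank ker ∂_1 − rank ∂_2 = (10 − 4) − 5 = 1, and the invariant factors of ∂_2 are all 1, so H_1 ≅ Z.

(K is a triangulation of the Möbius band.)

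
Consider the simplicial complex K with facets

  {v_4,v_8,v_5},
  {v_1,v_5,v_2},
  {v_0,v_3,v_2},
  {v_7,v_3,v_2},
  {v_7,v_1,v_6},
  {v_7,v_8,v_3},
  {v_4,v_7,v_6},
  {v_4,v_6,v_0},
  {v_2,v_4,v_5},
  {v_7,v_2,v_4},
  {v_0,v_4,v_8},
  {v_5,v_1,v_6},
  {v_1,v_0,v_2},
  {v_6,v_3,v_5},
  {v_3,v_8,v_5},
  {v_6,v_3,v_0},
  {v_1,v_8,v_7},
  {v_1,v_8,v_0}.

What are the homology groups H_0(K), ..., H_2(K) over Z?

H_0 ≅ Z,  H_1 ≅ Z^2,  H_2 ≅ Z.

Take the total order v_0 < v_1 < v_2 < v_3 < v_4 < v_5 < v_6 < v_7 < v_8 on the vertex set. Then K (dimension 2) consists of the simplices:

  0-simplices (9): [v_0], [v_1], [v_2], [v_3], [v_4], [v_5], [v_6], [v_7], [v_8]
  1-simplices (27): (27 of them)
  2-simplices (18): (18 of them)

Hence C_0 ≅ Z^9, C_1 ≅ Z^27, C_2 ≅ Z^18.

Boundary ∂_1: C_1 → C_0 sends each edge [p,q] (with p < q) to q − p. For instance
  ∂[v_6,v_7] = [v_7] − [v_6].
The 9×27 boundary matrix has rank 8 and Smith normal form diag(1,1,1,1,1,1,1,1).

∂_2: C_2 → C_1 acts by ∂[p,q,r] = [q,r] − [p,r] + [p,q]. For instance
  ∂[v_0,v_4,v_8] = [v_4,v_8] − [v_0,v_8] + [v_0,v_4],
  ∂[v_1,v_5,v_6] = [v_5,v_6] − [v_1,v_6] + [v_1,v_5].
This gives a 27×18 integer matrix of rank 17; reducing to Smith normal form yields diagonal entries (1,1,1,1,1,1,1,1,1,1,1,1,1,1,1,1,1).

From H_k ≅ ker(∂_k) / im(∂_{k+1}) we obtain:

  H_0: rank C_0 − rank ∂_1 = 9 − 8 = 1, and the invariant factors of ∂_1 are all 1, so H_0 = Z.
  H_1: rank ker ∂_1 − rank ∂_2 = (27 − 8) − 17 = 2, and the invariant factors of ∂_2 are all 1, so H_1 = Z^2.
  H_2: rank ker ∂_2 − rank ∂_3 = (18 − 17) − 0 = 1, and there is no ∂_3, so H_2 = Z.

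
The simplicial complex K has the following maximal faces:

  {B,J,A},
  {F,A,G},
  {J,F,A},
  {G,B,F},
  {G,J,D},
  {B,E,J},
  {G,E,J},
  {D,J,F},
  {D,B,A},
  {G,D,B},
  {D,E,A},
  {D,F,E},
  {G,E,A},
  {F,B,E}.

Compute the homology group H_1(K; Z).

Fix the vertex order A < B < D < E < F < G < J and write every simplex with vertices in increasing order. Then dim K = 2 and the simplices of K are:

  0-simplices (7): A, B, D, E, F, G, J
  1-simplices (21): AB, AD, AE, AF, AG, AJ, BD, BE, BF, BG, BJ, DE, DF, DG, DJ, EF, EG, EJ, FG, FJ, GJ
  2-simplices (14): ABD, ABJ, ADE, AEG, AFG, AFJ, BDG, BEF, BEJ, BFG, DEF, DFJ, DGJ, EGJ

so the chain groups are C_0 ≅ Z^7, C_1 ≅ Z^21, C_2 ≅ Z^14.

∂_1: C_1 → C_0 is given by ∂[p,q] = [q] − [p].
This gives a 7×21 integer matrix of rank 6; reducing to Smith normal form yields diagonal entries (1,1,1,1,1,1).

∂_2: C_2 → C_1 acts by ∂[p,q,r] = [q,r] − [p,r] + [p,q]. For instance
  ∂ADE = DE − AE + AD,
  ∂BDG = DG − BG + BD.
The resulting 21×14 matrix has rank 13, and its Smith normal form has invariant factors (1,1,1,1,1,1,1,1,1,1,1,1,1).

From H_k ≅ ker(∂_k) / im(∂_{k+1}) we obtain:

  H_1: rank ker ∂_1 − rank ∂_2 = (21 − 6) − 13 = 2, and the invariant factors of ∂_2 are all 1, so H_1 = Z^2.

(K is a triangulation of the torus T^2.)

H_1 = Z^2.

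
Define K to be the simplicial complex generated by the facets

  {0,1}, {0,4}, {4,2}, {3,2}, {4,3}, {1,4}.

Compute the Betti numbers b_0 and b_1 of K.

Fix the vertex order 0 < 1 < 2 < 3 < 4 and write every simplex with vertices in increasing order. Then dim K = 1 and the simplices of K are:

  0-simplices (5): [0], [1], [2], [3], [4]
  1-simplices (6): [0,1], [0,4], [1,4], [2,3], [2,4], [3,4]

so the chain groups are C_0 ≅ Z^5, C_1 ≅ Z^6.

∂_1: C_1 → C_0 maps an edge to its endpoints' difference, ∂[p,q] = q − p.
This gives a 5×6 integer matrix of rank 4; reducing to Smith normal form yields diagonal entries (1,1,1,1).

From H_k ≅ ker(∂_k) / im(∂_{k+1}) we obtain:

  H_0: rank C_0 − rank ∂_1 = 5 − 4 = 1, and the invariant factors of ∂_1 are all 1, so H_0 ≅ Z.
  H_1: rank ker ∂_1 − rank ∂_2 = (6 − 4) − 0 = 2, and there is no ∂_2, so H_1 ≅ Z^2.

Hence the Betti numbers are b_0 = 1, b_1 = 2.

b_0 = 1, b_1 = 2.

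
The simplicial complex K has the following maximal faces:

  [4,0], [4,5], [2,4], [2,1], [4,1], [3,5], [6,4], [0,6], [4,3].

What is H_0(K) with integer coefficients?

Take the total order 0 < 1 < 2 < 3 < 4 < 5 < 6 on the vertex set. Then K (dimension 1) consists of the simplices:

  0-simplices (7): [0], [1], [2], [3], [4], [5], [6]
  1-simplices (9): [0,4], [0,6], [1,2], [1,4], [2,4], [3,4], [3,5], [4,5], [4,6]

Hence C_0 ≅ Z^7, C_1 ≅ Z^9.

Boundary ∂_1: C_1 → C_0 sends each edge [p,q] (with p < q) to q − p.
The 7×9 boundary matrix has rank 6 and Smith normal form diag(1,1,1,1,1,1).

Reading off H_k = ker ∂_k / im ∂_{k+1}:

  H_0: rank C_0 − rank ∂_1 = 7 − 6 = 1, and the invariant factors of ∂_1 are all 1, so H_0 ≅ Z.

H_0 ≅ Z.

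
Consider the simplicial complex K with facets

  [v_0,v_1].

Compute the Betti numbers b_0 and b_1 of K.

b_0 = 1, b_1 = 0.

K has 2 vertices, 1 edge.
rank ∂_0 = 0, rank ∂_1 = 1 ⇒ b_0 = 2 − 0 − 1 = 1; all invariant factors of ∂_1 are 1 so no torsion. So H_0 ≅ Z.
rank ∂_1 = 1, rank ∂_2 = 0 ⇒ b_1 = 1 − 1 − 0 = 0. So H_1 ≅ 0.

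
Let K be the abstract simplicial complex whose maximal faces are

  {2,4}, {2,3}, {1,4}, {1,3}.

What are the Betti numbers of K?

Take the total order 1 < 2 < 3 < 4 on the vertex set. Then K (dimension 1) consists of the simplices:

  0-simplices (4): [1], [2], [3], [4]
  1-simplices (4): [1,3], [1,4], [2,3], [2,4]

giving chain groups C_0 ≅ Z^4, C_1 ≅ Z^4.

Boundary ∂_1: C_1 → C_0 sends each edge [p,q] (with p < q) to q − p. For instance
  ∂[1,4] = [4] − [1].
This gives a 4×4 integer matrix of rank 3; reducing to Smith normal form yields diagonal entries (1,1,1).

Reading off H_k = ker ∂_k / im ∂_{k+1}:

  H_0: rank C_0 − rank ∂_1 = 4 − 3 = 1, and the invariant factors of ∂_1 are all 1, so H_0 = Z.
  H_1: rank ker ∂_1 − rank ∂_2 = (4 − 3) − 0 = 1, and there is no ∂_2, so H_1 = Z.

(K is a triangulation of the circle S^1.)

Hence the Betti numbers are b_0 = 1, b_1 = 1.

b_0 = 1, b_1 = 1.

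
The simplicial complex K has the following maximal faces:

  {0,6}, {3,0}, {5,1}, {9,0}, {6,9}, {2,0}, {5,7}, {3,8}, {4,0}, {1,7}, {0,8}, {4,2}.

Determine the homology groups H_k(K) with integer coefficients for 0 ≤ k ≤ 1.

H_0 = Z^2,  H_1 = Z^4.

Order the vertices as 0 < 1 < 2 < 3 < 4 < 5 < 6 < 7 < 8 < 9. Listing each simplex with vertices in this order, K has dimension 1 with simplices:

  0-simplices (10): [0], [1], [2], [3], [4], [5], [6], [7], [8], [9]
  1-simplices (12): [0,2], [0,3], [0,4], [0,6], [0,8], [0,9], [1,5], [1,7], [2,4], [3,8], [5,7], [6,9]

so the chain groups are C_0 ≅ Z^10, C_1 ≅ Z^12.

Boundary ∂_1: C_1 → C_0 sends each edge [p,q] (with p < q) to q − p. For instance
  ∂[0,3] = [3] − [0].
As a 10×12 matrix over Z this has rank 8, with invariant factors (1,1,1,1,1,1,1,1).

Reading off H_k = ker ∂_k / im ∂_{k+1}:

  H_0: rank C_0 − rank ∂_1 = 10 − 8 = 2, and the invariant factors of ∂_1 are all 1, so H_0 = Z^2.
  H_1: rank ker ∂_1 − rank ∂_2 = (12 − 8) − 0 = 4, and there is no ∂_2, so H_1 = Z^4.

As a check, the Euler characteristic is 10 − 12 = -2, which agrees with 2 − 4 = -2.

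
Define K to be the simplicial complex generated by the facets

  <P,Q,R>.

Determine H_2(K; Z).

We work with the vertex ordering P < Q < R. The simplices of K, each written with vertices in increasing order, are:

  0-simplices (3): P, Q, R
  1-simplices (3): PQ, PR, QR
  2-simplices (1): PQR

giving chain groups C_0 ≅ Z^3, C_1 ≅ Z^3, C_2 ≅ Z^1.

Boundary ∂_1: C_1 → C_0 is given by ∂[p,q] = [q] − [p]. For instance
  ∂QR = R − Q.
The 3×3 boundary matrix has rank 2 and Smith normal form diag(1,1).

∂_2: C_2 → C_1 maps a triangle to the signed sum of its edges. For instance
  ∂PQR = QR − PR + PQ.
As a 3×1 matrix over Z this has rank 1, with invariant factors (1).

Computing H_k = (kernel of ∂_k) / (image of ∂_{k+1}):

  H_2: rank ker ∂_2 − rank ∂_3 = (1 − 1) − 0 = 0, and there is no ∂_3, so H_2 ≅ 0.

H_2 = 0.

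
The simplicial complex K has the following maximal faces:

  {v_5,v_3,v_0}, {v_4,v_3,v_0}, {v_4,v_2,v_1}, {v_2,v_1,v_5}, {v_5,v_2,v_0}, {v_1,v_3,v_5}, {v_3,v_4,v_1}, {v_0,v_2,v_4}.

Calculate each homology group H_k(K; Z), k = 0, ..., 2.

H_0 ≅ Z,  H_1 = 0,  H_2 ≅ Z.

K has 6 vertices, 12 edges, 8 triangles.
rank ∂_0 = 0, rank ∂_1 = 5 ⇒ b_0 = 6 − 0 − 5 = 1; all invariant factors of ∂_1 are 1 so no torsion. So H_0 ≅ Z.
rank ∂_1 = 5, rank ∂_2 = 7 ⇒ b_1 = 12 − 5 − 7 = 0; all invariant factors of ∂_2 are 1 so no torsion. So H_1 ≅ 0.
rank ∂_2 = 7, rank ∂_3 = 0 ⇒ b_2 = 8 − 7 − 0 = 1. So H_2 ≅ Z.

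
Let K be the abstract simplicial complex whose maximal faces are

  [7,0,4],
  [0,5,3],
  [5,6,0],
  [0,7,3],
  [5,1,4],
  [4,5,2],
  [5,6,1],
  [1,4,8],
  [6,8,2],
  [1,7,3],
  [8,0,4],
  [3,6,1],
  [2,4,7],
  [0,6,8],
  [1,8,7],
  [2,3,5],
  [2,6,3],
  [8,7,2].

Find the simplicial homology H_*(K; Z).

Fix the vertex order 0 < 1 < 2 < 3 < 4 < 5 < 6 < 7 < 8 and write every simplex with vertices in increasing order. Then dim K = 2 and the simplices of K are:

  0-simplices (9): [0], [1], [2], [3], [4], [5], [6], [7], [8]
  1-simplices (27): (27 of them)
  2-simplices (18): [0,3,5], [0,3,7], [0,4,7], [0,4,8], [0,5,6], [0,6,8], [1,3,6], [1,3,7], [1,4,5], [1,4,8], [1,5,6], [1,7,8], [2,3,5], [2,3,6], [2,4,5], [2,4,7], [2,6,8], [2,7,8]

giving chain groups C_0 ≅ Z^9, C_1 ≅ Z^27, C_2 ≅ Z^18.

Boundary ∂_1: C_1 → C_0 sends each edge [p,q] (with p < q) to q − p. For instance
  ∂[4,8] = [8] − [4].
As a 9×27 matrix over Z this has rank 8, with invariant factors (1,1,1,1,1,1,1,1).

The boundary map ∂_2: C_2 → C_1 sends each 2-simplex [p,q,r] to [q,r] − [p,r] + [p,q]. For instance
  ∂[0,6,8] = [6,8] − [0,8] + [0,6],
  ∂[0,3,7] = [3,7] − [0,7] + [0,3].
This gives a 27×18 integer matrix of rank 18; reducing to Smith normal form yields diagonal entries (1,1,1,1,1,1,1,1,1,1,1,1,1,1,1,1,1,2).

Computing H_k = (kernel of ∂_k) / (image of ∂_{k+1}):

  H_0: rank C_0 − rank ∂_1 = 9 − 8 = 1, and the invariant factors of ∂_1 are all 1, so H_0 ≅ Z.
  H_1: rank ker ∂_1 − rank ∂_2 = (27 − 8) − 18 = 1, and ∂_2 has invariant factor 2 > 1, so H_1 ≅ Z × Z/2.
  H_2: rank ker ∂_2 − rank ∂_3 = (18 − 18) − 0 = 0, and there is no ∂_3, so H_2 ≅ 0.

(K is a triangulation of the Klein bottle.)

H_0 ≅ Z,  H_1 ≅ Z × Z/2,  H_2 = 0.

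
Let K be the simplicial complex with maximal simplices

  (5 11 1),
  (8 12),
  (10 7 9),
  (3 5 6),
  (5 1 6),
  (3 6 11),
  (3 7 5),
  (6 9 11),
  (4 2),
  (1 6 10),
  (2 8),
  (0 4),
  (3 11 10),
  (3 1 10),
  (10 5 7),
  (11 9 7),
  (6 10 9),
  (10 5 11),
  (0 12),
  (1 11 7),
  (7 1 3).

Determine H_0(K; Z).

H_0 = Z^2.

We work with the vertex ordering 0 < 1 < 2 < 3 < 4 < 5 < 6 < 7 < 8 < 9 < 10 < 11 < 12. The simplices of K, each written with vertices in increasing order, are:

  0-simplices (13): [0], [1], [2], [3], [4], [5], [6], [7], [8], [9], [10], [11], [12]
  1-simplices (29): (29 of them)
  2-simplices (16): [1,3,7], [1,3,10], [1,5,6], [1,5,11], [1,6,10], [1,7,11], [3,5,6], [3,5,7], [3,6,11], [3,10,11], [5,7,10], [5,10,11], [6,9,10], [6,9,11], [7,9,10], [7,9,11]

Hence C_0 ≅ Z^13, C_1 ≅ Z^29, C_2 ≅ Z^16.

∂_1: C_1 → C_0 maps an edge to its endpoints' difference, ∂[p,q] = q − p.
The resulting 13×29 matrix has rank 11, and its Smith normal form has invariant factors (1,1,1,1,1,1,1,1,1,1,1).

∂_2: C_2 → C_1 maps a triangle to the signed sum of its edges. For instance
  ∂[7,9,11] = [9,11] − [7,11] + [7,9],
  ∂[1,7,11] = [7,11] − [1,11] + [1,7].
As a 29×16 matrix over Z this has rank 15, with invariant factors (1,1,1,1,1,1,1,1,1,1,1,1,1,1,1).

Now H_k = ker ∂_k / im ∂_{k+1}, so:

  H_0: rank C_0 − rank ∂_1 = 13 − 11 = 2, and the invariant factors of ∂_1 are all 1, so H_0 ≅ Z^2.

(K is a triangulation of the disjoint union of the torus T^2 and the circle S^1.)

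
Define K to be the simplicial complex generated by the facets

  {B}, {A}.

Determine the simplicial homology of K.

H_0 = Z^2.

K has 2 vertices.
rank ∂_0 = 0, rank ∂_1 = 0 ⇒ b_0 = 2 − 0 − 0 = 2. So H_0 ≅ Z^2.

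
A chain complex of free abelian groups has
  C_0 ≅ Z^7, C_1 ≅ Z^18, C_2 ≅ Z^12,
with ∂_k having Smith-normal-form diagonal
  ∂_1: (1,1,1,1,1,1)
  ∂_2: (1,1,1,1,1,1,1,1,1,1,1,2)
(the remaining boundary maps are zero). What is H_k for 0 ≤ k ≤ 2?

H_0 ≅ Z,  H_1 ≅ Z/2,  H_2 = 0.

H_0: b_0 = 7 − 0 − 6 = 1; torsion from ∂_1 factors > 1: none. So H_0 ≅ Z.
H_1: b_1 = 18 − 6 − 12 = 0; torsion from ∂_2 factors > 1: [2]. So H_1 ≅ Z/2.
H_2: b_2 = 12 − 12 − 0 = 0; torsion from ∂_3 factors > 1: none. So H_2 ≅ 0.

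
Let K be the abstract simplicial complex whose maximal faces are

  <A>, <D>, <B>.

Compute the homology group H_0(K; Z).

K has 3 vertices.
rank ∂_0 = 0, rank ∂_1 = 0 ⇒ b_0 = 3 − 0 − 0 = 3. So H_0 ≅ Z^3.

H_0 ≅ Z^3.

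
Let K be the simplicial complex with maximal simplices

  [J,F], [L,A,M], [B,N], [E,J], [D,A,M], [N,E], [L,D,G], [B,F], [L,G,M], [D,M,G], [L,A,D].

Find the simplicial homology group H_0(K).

H_0 ≅ Z^2.

We work with the vertex ordering A < B < D < E < F < G < J < L < M < N. The simplices of K, each written with vertices in increasing order, are:

  0-simplices (10): A, B, D, E, F, G, J, L, M, N
  1-simplices (14): AD, AL, AM, BF, BN, DG, DL, DM, EJ, EN, FJ, GL, GM, LM
  2-simplices (6): ADL, ADM, ALM, DGL, DGM, GLM

Hence C_0 ≅ Z^10, C_1 ≅ Z^14, C_2 ≅ Z^6.

The boundary map ∂_1: C_1 → C_0 is given by ∂[p,q] = [q] − [p]. For instance
  ∂GL = L − G.
The resulting 10×14 matrix has rank 8, and its Smith normal form has invariant factors (1,1,1,1,1,1,1,1).

The boundary map ∂_2: C_2 → C_1 maps a triangle to the signed sum of its edges. For instance
  ∂ADM = DM − AM + AD,
  ∂ADL = DL − AL + AD.
As a 14×6 matrix over Z this has rank 5, with invariant factors (1,1,1,1,1).

From H_k ≅ ker(∂_k) / im(∂_{k+1}) we obtain:

  H_0: rank C_0 − rank ∂_1 = 10 − 8 = 2, and the invariant factors of ∂_1 are all 1, so H_0 = Z^2.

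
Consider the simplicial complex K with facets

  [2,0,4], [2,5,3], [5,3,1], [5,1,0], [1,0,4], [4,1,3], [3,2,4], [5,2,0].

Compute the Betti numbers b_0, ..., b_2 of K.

b_0 = 1, b_1 = 0, b_2 = 1.

We work with the vertex ordering 0 < 1 < 2 < 3 < 4 < 5. The simplices of K, each written with vertices in increasing order, are:

  0-simplices (6): [0], [1], [2], [3], [4], [5]
  1-simplices (12): [0,1], [0,2], [0,4], [0,5], [1,3], [1,4], [1,5], [2,3], [2,4], [2,5], [3,4], [3,5]
  2-simplices (8): [0,1,4], [0,1,5], [0,2,4], [0,2,5], [1,3,4], [1,3,5], [2,3,4], [2,3,5]

Hence C_0 ≅ Z^6, C_1 ≅ Z^12, C_2 ≅ Z^8.

Boundary ∂_1: C_1 → C_0 maps an edge to its endpoints' difference, ∂[p,q] = q − p. For instance
  ∂[0,4] = [4] − [0].
This gives a 6×12 integer matrix of rank 5; reducing to Smith normal form yields diagonal entries (1,1,1,1,1).

The boundary map ∂_2: C_2 → C_1 sends each 2-simplex [p,q,r] to [q,r] − [p,r] + [p,q]. For instance
  ∂[2,3,4] = [3,4] − [2,4] + [2,3],
  ∂[0,2,5] = [2,5] − [0,5] + [0,2].
The resulting 12×8 matrix has rank 7, and its Smith normal form has invariant factors (1,1,1,1,1,1,1).

Now H_k = ker ∂_k / im ∂_{k+1}, so:

  H_0: rank C_0 − rank ∂_1 = 6 − 5 = 1, and the invariant factors of ∂_1 are all 1, so H_0 = Z.
  H_1: rank ker ∂_1 − rank ∂_2 = (12 − 5) − 7 = 0, and the invariant factors of ∂_2 are all 1, so H_1 = 0.
  H_2: rank ker ∂_2 − rank ∂_3 = (8 − 7) − 0 = 1, and there is no ∂_3, so H_2 = Z.

Hence the Betti numbers are b_0 = 1, b_1 = 0, b_2 = 1.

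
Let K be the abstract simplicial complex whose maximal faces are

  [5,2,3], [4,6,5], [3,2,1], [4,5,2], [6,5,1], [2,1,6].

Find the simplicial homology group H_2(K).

H_2 ≅ 0.

Order the vertices as 1 < 2 < 3 < 4 < 5 < 6. Listing each simplex with vertices in this order, K has dimension 2 with simplices:

  0-simplices (6): [1], [2], [3], [4], [5], [6]
  1-simplices (12): [1,2], [1,3], [1,5], [1,6], [2,3], [2,4], [2,5], [2,6], [3,5], [4,5], [4,6], [5,6]
  2-simplices (6): [1,2,3], [1,2,6], [1,5,6], [2,3,5], [2,4,5], [4,5,6]

Hence C_0 ≅ Z^6, C_1 ≅ Z^12, C_2 ≅ Z^6.

The boundary map ∂_1: C_1 → C_0 sends each edge [p,q] (with p < q) to q − p. For instance
  ∂[3,5] = [5] − [3].
The resulting 6×12 matrix has rank 5, and its Smith normal form has invariant factors (1,1,1,1,1).

Boundary ∂_2: C_2 → C_1 acts by ∂[p,q,r] = [q,r] − [p,r] + [p,q]. For instance
  ∂[1,2,3] = [2,3] − [1,3] + [1,2],
  ∂[2,3,5] = [3,5] − [2,5] + [2,3].
The 12×6 boundary matrix has rank 6 and Smith normal form diag(1,1,1,1,1,1).

Computing H_k = (kernel of ∂_k) / (image of ∂_{k+1}):

  H_2: rank ker ∂_2 − rank ∂_3 = (6 − 6) − 0 = 0, and there is no ∂_3, so H_2 ≅ 0.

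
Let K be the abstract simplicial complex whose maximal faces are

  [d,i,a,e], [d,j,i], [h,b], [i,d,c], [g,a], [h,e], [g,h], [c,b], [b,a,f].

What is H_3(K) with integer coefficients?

H_3 = 0.

K has 10 vertices, 18 edges, 7 triangles, 1 3-simplex.
rank ∂_3 = 1, rank ∂_4 = 0 ⇒ b_3 = 1 − 1 − 0 = 0. So H_3 = 0.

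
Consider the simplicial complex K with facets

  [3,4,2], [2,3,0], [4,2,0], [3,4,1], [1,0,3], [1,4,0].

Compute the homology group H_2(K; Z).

H_2 ≅ Z.

Take the total order 0 < 1 < 2 < 3 < 4 on the vertex set. Then K (dimension 2) consists of the simplices:

  0-simplices (5): [0], [1], [2], [3], [4]
  1-simplices (9): [0,1], [0,2], [0,3], [0,4], [1,3], [1,4], [2,3], [2,4], [3,4]
  2-simplices (6): [0,1,3], [0,1,4], [0,2,3], [0,2,4], [1,3,4], [2,3,4]

Hence C_0 ≅ Z^5, C_1 ≅ Z^9, C_2 ≅ Z^6.

Boundary ∂_1: C_1 → C_0 maps an edge to its endpoints' difference, ∂[p,q] = q − p. For instance
  ∂[2,3] = [3] − [2].
As a 5×9 matrix over Z this has rank 4, with invariant factors (1,1,1,1).

∂_2: C_2 → C_1 maps a triangle to the signed sum of its edges. For instance
  ∂[2,3,4] = [3,4] − [2,4] + [2,3],
  ∂[1,3,4] = [3,4] − [1,4] + [1,3].
As a 9×6 matrix over Z this has rank 5, with invariant factors (1,1,1,1,1).

Now H_k = ker ∂_k / im ∂_{k+1}, so:

  H_2: rank ker ∂_2 − rank ∂_3 = (6 − 5) − 0 = 1, and there is no ∂_3, so H_2 ≅ Z.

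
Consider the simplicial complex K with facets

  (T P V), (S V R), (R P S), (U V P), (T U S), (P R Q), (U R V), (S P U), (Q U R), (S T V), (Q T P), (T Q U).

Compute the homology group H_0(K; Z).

Fix the vertex order P < Q < R < S < T < U < V and write every simplex with vertices in increasing order. Then dim K = 2 and the simplices of K are:

  0-simplices (7): P, Q, R, S, T, U, V
  1-simplices (18): PQ, PR, PS, PT, PU, PV, QR, QT, QU, RS, RU, RV, ST, SU, SV, TU, TV, UV
  2-simplices (12): PQR, PQT, PRS, PSU, PTV, PUV, QRU, QTU, RSV, RUV, STU, STV

Hence C_0 ≅ Z^7, C_1 ≅ Z^18, C_2 ≅ Z^12.

The boundary map ∂_1: C_1 → C_0 sends each edge [p,q] (with p < q) to q − p. For instance
  ∂PR = R − P.
The resulting 7×18 matrix has rank 6, and its Smith normal form has invariant factors (1,1,1,1,1,1).

Boundary ∂_2: C_2 → C_1 sends each 2-simplex [p,q,r] to [q,r] − [p,r] + [p,q]. For instance
  ∂PRS = RS − PS + PR,
  ∂PQR = QR − PR + PQ.
As a 18×12 matrix over Z this has rank 12, with invariant factors (1,1,1,1,1,1,1,1,1,1,1,2).

From H_k ≅ ker(∂_k) / im(∂_{k+1}) we obtain:

  H_0: rank C_0 − rank ∂_1 = 7 − 6 = 1, and the invariant factors of ∂_1 are all 1, so H_0 = Z.

(K is a triangulation of the real projective plane RP^2.)

H_0 ≅ Z.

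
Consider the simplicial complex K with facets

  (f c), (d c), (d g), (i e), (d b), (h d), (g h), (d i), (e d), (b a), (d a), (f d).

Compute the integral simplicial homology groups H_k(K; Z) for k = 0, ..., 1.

Take the total order a < b < c < d < e < f < g < h < i on the vertex set. Then K (dimension 1) consists of the simplices:

  0-simplices (9): a, b, c, d, e, f, g, h, i
  1-simplices (12): ab, ad, bd, cd, cf, de, df, dg, dh, di, ei, gh

giving chain groups C_0 ≅ Z^9, C_1 ≅ Z^12.

Boundary ∂_1: C_1 → C_0 sends each edge [p,q] (with p < q) to q − p. For instance
  ∂cd = d − c.
This gives a 9×12 integer matrix of rank 8; reducing to Smith normal form yields diagonal entries (1,1,1,1,1,1,1,1).

Reading off H_k = ker ∂_k / im ∂_{k+1}:

  H_0: rank C_0 − rank ∂_1 = 9 − 8 = 1, and the invariant factors of ∂_1 are all 1, so H_0 = Z.
  H_1: rank ker ∂_1 − rank ∂_2 = (12 − 8) − 0 = 4, and there is no ∂_2, so H_1 = Z^4.

As a check, the Euler characteristic is 9 − 12 = -3, which agrees with 1 − 4 = -3.

H_0 = Z,  H_1 = Z^4.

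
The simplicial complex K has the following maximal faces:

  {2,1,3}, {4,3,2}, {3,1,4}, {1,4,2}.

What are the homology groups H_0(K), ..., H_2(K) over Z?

We work with the vertex ordering 1 < 2 < 3 < 4. The simplices of K, each written with vertices in increasing order, are:

  0-simplices (4): [1], [2], [3], [4]
  1-simplices (6): [1,2], [1,3], [1,4], [2,3], [2,4], [3,4]
  2-simplices (4): [1,2,3], [1,2,4], [1,3,4], [2,3,4]

Hence C_0 ≅ Z^4, C_1 ≅ Z^6, C_2 ≅ Z^4.

∂_1: C_1 → C_0 is given by ∂[p,q] = [q] − [p].
The 4×6 boundary matrix has rank 3 and Smith normal form diag(1,1,1).

The boundary map ∂_2: C_2 → C_1 maps a triangle to the signed sum of its edges. For instance
  ∂[1,2,3] = [2,3] − [1,3] + [1,2],
  ∂[2,3,4] = [3,4] − [2,4] + [2,3].
The 6×4 boundary matrix has rank 3 and Smith normal form diag(1,1,1).

From H_k ≅ ker(∂_k) / im(∂_{k+1}) we obtain:

  H_0: rank C_0 − rank ∂_1 = 4 − 3 = 1, and the invariant factors of ∂_1 are all 1, so H_0 ≅ Z.
  H_1: rank ker ∂_1 − rank ∂_2 = (6 − 3) − 3 = 0, and the invariant factors of ∂_2 are all 1, so H_1 ≅ 0.
  H_2: rank ker ∂_2 − rank ∂_3 = (4 − 3) − 0 = 1, and there is no ∂_3, so H_2 ≅ Z.

H_0 ≅ Z,  H_1 = 0,  H_2 ≅ Z.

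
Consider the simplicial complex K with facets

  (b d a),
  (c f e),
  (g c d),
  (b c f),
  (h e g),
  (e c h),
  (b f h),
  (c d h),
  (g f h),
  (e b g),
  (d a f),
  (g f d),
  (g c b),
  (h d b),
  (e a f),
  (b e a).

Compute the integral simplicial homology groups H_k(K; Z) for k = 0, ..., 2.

H_0 ≅ Z,  H_1 ≅ Z^2,  H_2 ≅ Z.

Fix the vertex order a < b < c < d < e < f < g < h and write every simplex with vertices in increasing order. Then dim K = 2 and the simplices of K are:

  0-simplices (8): a, b, c, d, e, f, g, h
  1-simplices (24): ab, ad, ae, af, bc, bd, be, bf, bg, bh, cd, ce, cf, cg, ch, df, dg, dh, ef, eg, eh, fg, fh, gh
  2-simplices (16): abd, abe, adf, aef, bcf, bcg, bdh, beg, bfh, cdg, cdh, cef, ceh, dfg, egh, fgh

Hence C_0 ≅ Z^8, C_1 ≅ Z^24, C_2 ≅ Z^16.

∂_1: C_1 → C_0 is given by ∂[p,q] = [q] − [p].
This gives a 8×24 integer matrix of rank 7; reducing to Smith normal form yields diagonal entries (1,1,1,1,1,1,1).

The boundary map ∂_2: C_2 → C_1 maps a triangle to the signed sum of its edges. For instance
  ∂bcg = cg − bg + bc,
  ∂bcf = cf − bf + bc.
The resulting 24×16 matrix has rank 15, and its Smith normal form has invariant factors (1,1,1,1,1,1,1,1,1,1,1,1,1,1,1).

Reading off H_k = ker ∂_k / im ∂_{k+1}:

  H_0: rank C_0 − rank ∂_1 = 8 − 7 = 1, and the invariant factors of ∂_1 are all 1, so H_0 ≅ Z.
  H_1: rank ker ∂_1 − rank ∂_2 = (24 − 7) − 15 = 2, and the invariant factors of ∂_2 are all 1, so H_1 ≅ Z^2.
  H_2: rank ker ∂_2 − rank ∂_3 = (16 − 15) − 0 = 1, and there is no ∂_3, so H_2 ≅ Z.

As a check, the Euler characteristic is 8 − 24 + 16 = 0, which agrees with 1 − 2 + 1 = 0.
(K is a triangulation of the torus T^2.)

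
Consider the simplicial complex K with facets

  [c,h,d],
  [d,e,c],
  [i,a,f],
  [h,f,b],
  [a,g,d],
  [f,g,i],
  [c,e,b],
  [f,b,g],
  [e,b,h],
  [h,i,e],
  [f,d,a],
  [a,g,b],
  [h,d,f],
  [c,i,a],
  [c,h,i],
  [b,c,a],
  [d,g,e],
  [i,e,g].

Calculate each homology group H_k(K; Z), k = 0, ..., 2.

H_0 = Z,  H_1 = Z ⊕ Z/2,  H_2 = 0.

Take the total order a < b < c < d < e < f < g < h < i on the vertex set. Then K (dimension 2) consists of the simplices:

  0-simplices (9): a, b, c, d, e, f, g, h, i
  1-simplices (27): ab, ac, ad, af, ag, ai, bc, be, bf, bg, bh, cd, ce, ch, ci, de, df, dg, dh, eg, eh, ei, fg, fh, fi, gi, hi
  2-simplices (18): abc, abg, aci, adf, adg, afi, bce, beh, bfg, bfh, cde, cdh, chi, deg, dfh, egi, ehi, fgi

so the chain groups are C_0 ≅ Z^9, C_1 ≅ Z^27, C_2 ≅ Z^18.

Boundary ∂_1: C_1 → C_0 sends each edge [p,q] (with p < q) to q − p. For instance
  ∂dg = g − d.
The 9×27 boundary matrix has rank 8 and Smith normal form diag(1,1,1,1,1,1,1,1).

The boundary map ∂_2: C_2 → C_1 sends each 2-simplex [p,q,r] to [q,r] − [p,r] + [p,q]. For instance
  ∂egi = gi − ei + eg,
  ∂beh = eh − bh + be.
The 27×18 boundary matrix has rank 18 and Smith normal form diag(1,1,1,1,1,1,1,1,1,1,1,1,1,1,1,1,1,2).

Computing H_k = (kernel of ∂_k) / (image of ∂_{k+1}):

  H_0: rank C_0 − rank ∂_1 = 9 − 8 = 1, and the invariant factors of ∂_1 are all 1, so H_0 = Z.
  H_1: rank ker ∂_1 − rank ∂_2 = (27 − 8) − 18 = 1, and ∂_2 has invariant factor 2 > 1, so H_1 = Z ⊕ Z/2.
  H_2: rank ker ∂_2 − rank ∂_3 = (18 − 18) − 0 = 0, and there is no ∂_3, so H_2 = 0.

As a check, the Euler characteristic is 9 − 27 + 18 = 0, which agrees with 1 − 1 + 0 = 0.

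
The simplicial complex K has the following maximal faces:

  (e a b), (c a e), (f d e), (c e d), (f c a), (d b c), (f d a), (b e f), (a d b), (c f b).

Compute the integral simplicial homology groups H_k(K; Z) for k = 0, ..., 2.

H_0 ≅ Z,  H_1 ≅ Z/2,  H_2 = 0.

Order the vertices as a < b < c < d < e < f. Listing each simplex with vertices in this order, K has dimension 2 with simplices:

  0-simplices (6): a, b, c, d, e, f
  1-simplices (15): ab, ac, ad, ae, af, bc, bd, be, bf, cd, ce, cf, de, df, ef
  2-simplices (10): abd, abe, ace, acf, adf, bcd, bcf, bef, cde, def

giving chain groups C_0 ≅ Z^6, C_1 ≅ Z^15, C_2 ≅ Z^10.

Boundary ∂_1: C_1 → C_0 maps an edge to its endpoints' difference, ∂[p,q] = q − p. For instance
  ∂ae = e − a.
The resulting 6×15 matrix has rank 5, and its Smith normal form has invariant factors (1,1,1,1,1).

∂_2: C_2 → C_1 acts by ∂[p,q,r] = [q,r] − [p,r] + [p,q]. For instance
  ∂acf = cf − af + ac,
  ∂abe = be − ae + ab.
This gives a 15×10 integer matrix of rank 10; reducing to Smith normal form yields diagonal entries (1,1,1,1,1,1,1,1,1,2).

Reading off H_k = ker ∂_k / im ∂_{k+1}:

  H_0: rank C_0 − rank ∂_1 = 6 − 5 = 1, and the invariant factors of ∂_1 are all 1, so H_0 ≅ Z.
  H_1: rank ker ∂_1 − rank ∂_2 = (15 − 5) − 10 = 0, and ∂_2 has invariant factor 2 > 1, so H_1 ≅ Z/2.
  H_2: rank ker ∂_2 − rank ∂_3 = (10 − 10) − 0 = 0, and there is no ∂_3, so H_2 ≅ 0.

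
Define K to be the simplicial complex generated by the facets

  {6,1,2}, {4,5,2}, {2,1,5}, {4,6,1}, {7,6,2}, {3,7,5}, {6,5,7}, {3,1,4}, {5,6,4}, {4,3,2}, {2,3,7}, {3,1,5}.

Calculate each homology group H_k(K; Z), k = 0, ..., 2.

Take the total order 1 < 2 < 3 < 4 < 5 < 6 < 7 on the vertex set. Then K (dimension 2) consists of the simplices:

  0-simplices (7): [1], [2], [3], [4], [5], [6], [7]
  1-simplices (18): [1,2], [1,3], [1,4], [1,5], [1,6], [2,3], [2,4], [2,5], [2,6], [2,7], [3,4], [3,5], [3,7], [4,5], [4,6], [5,6], [5,7], [6,7]
  2-simplices (12): [1,2,5], [1,2,6], [1,3,4], [1,3,5], [1,4,6], [2,3,4], [2,3,7], [2,4,5], [2,6,7], [3,5,7], [4,5,6], [5,6,7]

so the chain groups are C_0 ≅ Z^7, C_1 ≅ Z^18, C_2 ≅ Z^12.

Boundary ∂_1: C_1 → C_0 maps an edge to its endpoints' difference, ∂[p,q] = q − p. For instance
  ∂[2,6] = [6] − [2].
The resulting 7×18 matrix has rank 6, and its Smith normal form has invariant factors (1,1,1,1,1,1).

∂_2: C_2 → C_1 maps a triangle to the signed sum of its edges. For instance
  ∂[3,5,7] = [5,7] − [3,7] + [3,5],
  ∂[2,6,7] = [6,7] − [2,7] + [2,6].
The 18×12 boundary matrix has rank 12 and Smith normal form diag(1,1,1,1,1,1,1,1,1,1,1,2).

Computing H_k = (kernel of ∂_k) / (image of ∂_{k+1}):

  H_0: rank C_0 − rank ∂_1 = 7 − 6 = 1, and the invariant factors of ∂_1 are all 1, so H_0 = Z.
  H_1: rank ker ∂_1 − rank ∂_2 = (18 − 6) − 12 = 0, and ∂_2 has invariant factor 2 > 1, so H_1 = Z/2.
  H_2: rank ker ∂_2 − rank ∂_3 = (12 − 12) − 0 = 0, and there is no ∂_3, so H_2 = 0.

H_0 = Z,  H_1 = Z/2,  H_2 = 0.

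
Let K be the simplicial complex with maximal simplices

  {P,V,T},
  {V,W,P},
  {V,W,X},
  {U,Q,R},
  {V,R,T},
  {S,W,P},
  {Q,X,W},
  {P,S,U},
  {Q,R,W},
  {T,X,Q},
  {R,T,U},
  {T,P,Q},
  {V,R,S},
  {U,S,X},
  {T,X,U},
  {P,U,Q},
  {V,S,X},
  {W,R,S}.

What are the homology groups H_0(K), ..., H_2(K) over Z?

H_0 = Z,  H_1 = Z ⊕ Z/2Z,  H_2 = 0.

We work with the vertex ordering P < Q < R < S < T < U < V < W < X. The simplices of K, each written with vertices in increasing order, are:

  0-simplices (9): P, Q, R, S, T, U, V, W, X
  1-simplices (27): PQ, PS, PT, PU, PV, PW, QR, QT, QU, QW, QX, RS, RT, RU, RV, RW, SU, SV, SW, SX, TU, TV, TX, UX, VW, VX, WX
  2-simplices (18): PQT, PQU, PSU, PSW, PTV, PVW, QRU, QRW, QTX, QWX, RSV, RSW, RTU, RTV, SUX, SVX, TUX, VWX

giving chain groups C_0 ≅ Z^9, C_1 ≅ Z^27, C_2 ≅ Z^18.

Boundary ∂_1: C_1 → C_0 sends each edge [p,q] (with p < q) to q − p.
This gives a 9×27 integer matrix of rank 8; reducing to Smith normal form yields diagonal entries (1,1,1,1,1,1,1,1).

Boundary ∂_2: C_2 → C_1 sends each 2-simplex [p,q,r] to [q,r] − [p,r] + [p,q]. For instance
  ∂RTU = TU − RU + RT,
  ∂RSV = SV − RV + RS.
The 27×18 boundary matrix has rank 18 and Smith normal form diag(1,1,1,1,1,1,1,1,1,1,1,1,1,1,1,1,1,2).

Computing H_k = (kernel of ∂_k) / (image of ∂_{k+1}):

  H_0: rank C_0 − rank ∂_1 = 9 − 8 = 1, and the invariant factors of ∂_1 are all 1, so H_0 ≅ Z.
  H_1: rank ker ∂_1 − rank ∂_2 = (27 − 8) − 18 = 1, and ∂_2 has invariant factor 2 > 1, so H_1 ≅ Z ⊕ Z/2Z.
  H_2: rank ker ∂_2 − rank ∂_3 = (18 − 18) − 0 = 0, and there is no ∂_3, so H_2 ≅ 0.

(K is a triangulation of the Klein bottle.)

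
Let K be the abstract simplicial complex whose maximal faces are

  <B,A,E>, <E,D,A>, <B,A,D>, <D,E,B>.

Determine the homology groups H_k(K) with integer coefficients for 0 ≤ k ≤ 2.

H_0 = Z,  H_1 = 0,  H_2 = Z.

Fix the vertex order A < B < D < E and write every simplex with vertices in increasing order. Then dim K = 2 and the simplices of K are:

  0-simplices (4): A, B, D, E
  1-simplices (6): AB, AD, AE, BD, BE, DE
  2-simplices (4): ABD, ABE, ADE, BDE

Hence C_0 ≅ Z^4, C_1 ≅ Z^6, C_2 ≅ Z^4.

The boundary map ∂_1: C_1 → C_0 maps an edge to its endpoints' difference, ∂[p,q] = q − p. For instance
  ∂AB = B − A.
The 4×6 boundary matrix has rank 3 and Smith normal form diag(1,1,1).

Boundary ∂_2: C_2 → C_1 maps a triangle to the signed sum of its edges. For instance
  ∂BDE = DE − BE + BD,
  ∂ABD = BD − AD + AB.
The 6×4 boundary matrix has rank 3 and Smith normal form diag(1,1,1).

From H_k ≅ ker(∂_k) / im(∂_{k+1}) we obtain:

  H_0: rank C_0 − rank ∂_1 = 4 − 3 = 1, and the invariant factors of ∂_1 are all 1, so H_0 ≅ Z.
  H_1: rank ker ∂_1 − rank ∂_2 = (6 − 3) − 3 = 0, and the invariant factors of ∂_2 are all 1, so H_1 ≅ 0.
  H_2: rank ker ∂_2 − rank ∂_3 = (4 − 3) − 0 = 1, and there is no ∂_3, so H_2 ≅ Z.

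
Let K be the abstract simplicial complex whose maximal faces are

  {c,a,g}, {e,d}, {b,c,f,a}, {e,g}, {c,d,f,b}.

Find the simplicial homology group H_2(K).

Take the total order a < b < c < d < e < f < g on the vertex set. Then K (dimension 3) consists of the simplices:

  0-simplices (7): a, b, c, d, e, f, g
  1-simplices (13): ab, ac, af, ag, bc, bd, bf, cd, cf, cg, de, df, eg
  2-simplices (8): abc, abf, acf, acg, bcd, bcf, bdf, cdf
  3-simplices (2): abcf, bcdf

so the chain groups are C_0 ≅ Z^7, C_1 ≅ Z^13, C_2 ≅ Z^8, C_3 ≅ Z^2.

∂_1: C_1 → C_0 sends each edge [p,q] (with p < q) to q − p. For instance
  ∂af = f − a.
The resulting 7×13 matrix has rank 6, and its Smith normal form has invariant factors (1,1,1,1,1,1).

The boundary map ∂_2: C_2 → C_1 sends each 2-simplex [p,q,r] to [q,r] − [p,r] + [p,q]. For instance
  ∂bcd = cd − bd + bc,
  ∂cdf = df − cf + cd.
The resulting 13×8 matrix has rank 6, and its Smith normal form has invariant factors (1,1,1,1,1,1).

The boundary map ∂_3: C_3 → C_2 sends each 3-simplex σ to the alternating sum Σ_i (−1)^i (σ with its i-th vertex removed). For instance
  ∂abcf = bcf − acf + abf − abc,
  ∂bcdf = cdf − bdf + bcf − bcd.
The resulting 8×2 matrix has rank 2, and its Smith normal form has invariant factors (1,1).

Now H_k = ker ∂_k / im ∂_{k+1}, so:

  H_2: rank ker ∂_2 − rank ∂_3 = (8 − 6) − 2 = 0, and the invariant factors of ∂_3 are all 1, so H_2 = 0.

H_2 = 0.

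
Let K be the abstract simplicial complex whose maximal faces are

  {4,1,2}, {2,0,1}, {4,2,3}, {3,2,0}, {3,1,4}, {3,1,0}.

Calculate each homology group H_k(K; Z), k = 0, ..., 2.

H_0 = Z,  H_1 = 0,  H_2 = Z.

K has 5 vertices, 9 edges, 6 triangles.
rank ∂_0 = 0, rank ∂_1 = 4 ⇒ b_0 = 5 − 0 − 4 = 1; all invariant factors of ∂_1 are 1 so no torsion. So H_0 ≅ Z.
rank ∂_1 = 4, rank ∂_2 = 5 ⇒ b_1 = 9 − 4 − 5 = 0; all invariant factors of ∂_2 are 1 so no torsion. So H_1 ≅ 0.
rank ∂_2 = 5, rank ∂_3 = 0 ⇒ b_2 = 6 − 5 − 0 = 1. So H_2 ≅ Z.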